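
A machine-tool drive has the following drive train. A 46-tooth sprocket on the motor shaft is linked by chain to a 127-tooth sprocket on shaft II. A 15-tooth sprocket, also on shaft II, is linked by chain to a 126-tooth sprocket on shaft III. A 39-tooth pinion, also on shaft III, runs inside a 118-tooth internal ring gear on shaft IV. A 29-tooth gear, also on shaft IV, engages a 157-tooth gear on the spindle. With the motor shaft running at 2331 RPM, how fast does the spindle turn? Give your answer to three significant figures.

chain 127/46 = 2.7609 → 2331/2.7609 = 844.3 RPM
chain 126/15 = 8.4 → 844.3/8.4 = 100.51 RPM
internal gear 118/39 = 3.0256 → 100.51/3.0256 = 33.22 RPM
gear mesh 157/29 = 5.4138 → 33.22/5.4138 = 6.1362 RPM

6.14 RPM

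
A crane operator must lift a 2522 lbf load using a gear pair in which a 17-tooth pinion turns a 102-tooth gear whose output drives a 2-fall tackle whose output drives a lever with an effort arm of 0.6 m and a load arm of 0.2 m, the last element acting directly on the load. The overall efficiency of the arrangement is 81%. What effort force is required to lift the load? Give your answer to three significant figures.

86.5 lbf

Gear pair MA = 102/17 = 6.
Block-and-tackle MA = number of supporting rope parts = 2.
Lever MA = effort arm / load arm = 0.6/0.2 = 3.
Combined ideal MA = 6 × 2 × 3 = 36.
Actual MA = 36 × 0.81 = 29.16.
Effort = load / actual MA = 2522 / 29.16 = 86.488 lbf.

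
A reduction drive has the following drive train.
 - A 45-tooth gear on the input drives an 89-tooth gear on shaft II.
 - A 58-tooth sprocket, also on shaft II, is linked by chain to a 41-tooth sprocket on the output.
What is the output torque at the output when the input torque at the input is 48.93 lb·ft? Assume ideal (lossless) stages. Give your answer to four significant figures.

After the gear mesh (89/45): 48.93 × 1.9778 = 96.773 lb·ft
After the chain (41/58): 96.773 × 0.7069 = 68.408 lb·ft

68.41 lb·ft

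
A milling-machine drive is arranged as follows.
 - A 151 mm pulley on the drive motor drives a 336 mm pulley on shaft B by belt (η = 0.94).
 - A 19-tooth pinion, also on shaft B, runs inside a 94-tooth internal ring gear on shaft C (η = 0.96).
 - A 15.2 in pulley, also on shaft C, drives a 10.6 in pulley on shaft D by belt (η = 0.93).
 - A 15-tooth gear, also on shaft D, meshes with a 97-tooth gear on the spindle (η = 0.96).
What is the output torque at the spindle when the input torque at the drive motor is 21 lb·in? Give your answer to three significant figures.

840 lb·in

belt 336/151 = 2.2252 → τ = 21·2.2252·0.94 = 43.925 lb·in
internal gear 94/19 = 4.9474 → τ = 43.925·4.9474·0.96 = 208.62 lb·in
belt 10.6/15.2 = 0.69737 → τ = 208.62·0.69737·0.93 = 135.3 lb·in
gear mesh 97/15 = 6.4667 → τ = 135.3·6.4667·0.96 = 839.95 lb·in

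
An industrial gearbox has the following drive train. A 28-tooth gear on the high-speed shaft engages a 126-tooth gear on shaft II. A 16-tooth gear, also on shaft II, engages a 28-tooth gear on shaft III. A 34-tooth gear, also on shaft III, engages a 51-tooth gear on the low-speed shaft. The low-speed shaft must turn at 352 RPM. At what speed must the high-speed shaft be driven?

Overall ratio R = 4.5 × 1.75 × 1.5 = 11.812.
Required input speed = output speed × R = 352 × 11.812 = 4158 RPM.

4158 RPM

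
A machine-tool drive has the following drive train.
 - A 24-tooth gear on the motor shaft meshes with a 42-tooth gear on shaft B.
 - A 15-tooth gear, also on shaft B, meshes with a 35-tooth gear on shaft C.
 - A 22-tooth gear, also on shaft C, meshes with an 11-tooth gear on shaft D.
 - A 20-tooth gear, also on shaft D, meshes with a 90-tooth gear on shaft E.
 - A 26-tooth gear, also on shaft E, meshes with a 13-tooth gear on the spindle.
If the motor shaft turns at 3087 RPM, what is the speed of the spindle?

672 RPM

the motor shaft → shaft B (gear mesh, 42/24): 3087 ÷ 1.75 = 1764 RPM
shaft B → shaft C (gear mesh, 35/15): 1764 ÷ 2.3333 = 756 RPM
shaft C → shaft D (gear mesh, 11/22): 756 ÷ 0.5 = 1512 RPM
shaft D → shaft E (gear mesh, 90/20): 1512 ÷ 4.5 = 336 RPM
shaft E → the spindle (gear mesh, 13/26): 336 ÷ 0.5 = 672 RPM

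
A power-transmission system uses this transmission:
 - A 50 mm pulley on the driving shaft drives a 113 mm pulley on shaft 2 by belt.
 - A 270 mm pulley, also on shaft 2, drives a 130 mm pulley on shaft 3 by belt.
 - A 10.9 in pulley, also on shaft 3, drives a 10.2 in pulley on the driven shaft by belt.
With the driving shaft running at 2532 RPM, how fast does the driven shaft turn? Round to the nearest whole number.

2487 RPM

Belt: ratio = 113/50 = 2.26, so shaft 2 turns at 2532 / 2.26 = 1120.4 RPM.
Belt: ratio = 130/270 = 0.48148, so shaft 3 turns at 1120.4 / 0.48148 = 2326.9 RPM.
Belt: ratio = 10.2/10.9 = 0.93578, so the driven shaft turns at 2326.9 / 0.93578 = 2486.6 RPM.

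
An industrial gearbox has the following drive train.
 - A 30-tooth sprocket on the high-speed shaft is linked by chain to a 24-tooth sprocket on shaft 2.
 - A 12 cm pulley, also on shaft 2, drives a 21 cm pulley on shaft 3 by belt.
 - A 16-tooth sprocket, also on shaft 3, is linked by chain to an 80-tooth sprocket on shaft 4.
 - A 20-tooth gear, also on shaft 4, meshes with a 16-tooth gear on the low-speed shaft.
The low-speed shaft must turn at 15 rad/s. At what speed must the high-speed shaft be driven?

Overall ratio R = 0.8 × 1.75 × 5 × 0.8 = 5.6.
Required input speed = output speed × R = 15 × 5.6 = 84 rad/s.

84 rad/s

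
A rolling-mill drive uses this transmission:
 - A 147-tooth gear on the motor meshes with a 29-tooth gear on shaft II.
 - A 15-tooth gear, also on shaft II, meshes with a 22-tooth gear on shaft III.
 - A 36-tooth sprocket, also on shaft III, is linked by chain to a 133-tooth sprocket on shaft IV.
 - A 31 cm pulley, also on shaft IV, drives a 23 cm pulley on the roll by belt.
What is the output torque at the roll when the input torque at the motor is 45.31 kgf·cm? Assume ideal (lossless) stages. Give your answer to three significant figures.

Gear mesh: ratio = 29/147 = 0.19728; torque at shaft II = 45.31 × 0.19728 = 8.9387 kgf·cm.
Gear mesh: ratio = 22/15 = 1.4667; torque at shaft III = 8.9387 × 1.4667 = 13.11 kgf·cm.
Chain: ratio = 133/36 = 3.6944; torque at shaft IV = 13.11 × 3.6944 = 48.435 kgf·cm.
Belt: ratio = 23/31 = 0.74194; torque at the roll = 48.435 × 0.74194 = 35.935 kgf·cm.

35.9 kgf·cm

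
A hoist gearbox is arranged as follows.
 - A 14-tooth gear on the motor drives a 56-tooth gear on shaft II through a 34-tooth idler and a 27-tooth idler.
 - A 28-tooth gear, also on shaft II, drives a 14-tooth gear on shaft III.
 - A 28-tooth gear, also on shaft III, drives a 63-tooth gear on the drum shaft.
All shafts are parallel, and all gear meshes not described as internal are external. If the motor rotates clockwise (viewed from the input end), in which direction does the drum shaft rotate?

the motor → shaft II: driver → idler → idler → driven is 3 external meshes, 3 reversals → CCW.
shaft II → shaft III: external mesh, 1 reversal → CW.
shaft III → the drum shaft: external mesh, 1 reversal → CCW.
5 reversals in total — an odd number — so the drum shaft turns opposite to the motor.

counterclockwise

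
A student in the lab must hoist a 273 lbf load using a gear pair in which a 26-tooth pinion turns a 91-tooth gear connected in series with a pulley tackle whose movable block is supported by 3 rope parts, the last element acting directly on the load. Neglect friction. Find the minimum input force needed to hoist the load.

26 lbf

Gear pair MA = 91/26 = 3.5.
Block-and-tackle MA = number of supporting rope parts = 3.
Combined ideal MA = 3.5 × 3 = 10.5.
Effort = load / MA = 273 / 10.5 = 26 lbf.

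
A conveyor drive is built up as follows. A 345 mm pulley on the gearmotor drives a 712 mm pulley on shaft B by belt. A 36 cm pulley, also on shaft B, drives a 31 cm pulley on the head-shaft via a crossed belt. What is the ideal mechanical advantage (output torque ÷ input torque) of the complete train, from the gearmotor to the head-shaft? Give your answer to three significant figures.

Each stage contributes driven/driver: belt 712/345 = 2.0638, belt 31/36 = 0.86111.
Overall: 2.0638 × 0.86111 = 1.7771.

1.78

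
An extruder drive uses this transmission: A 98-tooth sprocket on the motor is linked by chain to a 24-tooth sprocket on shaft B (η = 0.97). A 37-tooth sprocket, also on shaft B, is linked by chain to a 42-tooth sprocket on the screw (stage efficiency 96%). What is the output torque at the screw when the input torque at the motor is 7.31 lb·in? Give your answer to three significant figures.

chain 24/98 = 0.2449 → τ = 7.31·0.2449·0.97 = 1.7365 lb·in
chain 42/37 = 1.1351 → τ = 1.7365·1.1351·0.96 = 1.8923 lb·in

1.89 lb·in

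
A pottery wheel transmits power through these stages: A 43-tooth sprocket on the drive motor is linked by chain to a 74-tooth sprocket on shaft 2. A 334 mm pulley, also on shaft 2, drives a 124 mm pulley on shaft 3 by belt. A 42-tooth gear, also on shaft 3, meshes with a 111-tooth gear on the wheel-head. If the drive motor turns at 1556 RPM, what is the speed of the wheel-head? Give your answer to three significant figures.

922 RPM

Chain: ratio = 74/43 = 1.7209, so shaft 2 turns at 1556 / 1.7209 = 904.16 RPM.
Belt: ratio = 124/334 = 0.37126, so shaft 3 turns at 904.16 / 0.37126 = 2435.4 RPM.
Gear mesh: ratio = 111/42 = 2.6429, so the wheel-head turns at 2435.4 / 2.6429 = 921.5 RPM.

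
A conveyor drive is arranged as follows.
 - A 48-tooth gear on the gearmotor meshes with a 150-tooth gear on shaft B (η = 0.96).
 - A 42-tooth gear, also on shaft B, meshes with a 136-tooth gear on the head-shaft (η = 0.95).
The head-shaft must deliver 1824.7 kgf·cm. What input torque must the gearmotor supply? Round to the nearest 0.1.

Overall ratio R = 3.125 × 3.2381 = 10.119; overall efficiency η = 0.96 × 0.95 = 0.9120.
Input torque = output torque / (R × η) = 1824.7 / (10.119 × 0.9120) = 197.72 kgf·cm.

197.7 kgf·cm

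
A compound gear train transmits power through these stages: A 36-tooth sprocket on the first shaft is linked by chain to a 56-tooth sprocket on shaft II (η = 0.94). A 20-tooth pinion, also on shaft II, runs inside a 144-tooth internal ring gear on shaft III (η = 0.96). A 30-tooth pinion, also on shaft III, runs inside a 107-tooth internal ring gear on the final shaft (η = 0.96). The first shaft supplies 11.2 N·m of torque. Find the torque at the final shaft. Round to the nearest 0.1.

387.6 N·m

chain 56/36 = 1.5556 → τ = 11.2·1.5556·0.94 = 16.377 N·m
internal gear 144/20 = 7.2 → τ = 16.377·7.2·0.96 = 113.2 N·m
internal gear 107/30 = 3.5667 → τ = 113.2·3.5667·0.96 = 387.59 N·m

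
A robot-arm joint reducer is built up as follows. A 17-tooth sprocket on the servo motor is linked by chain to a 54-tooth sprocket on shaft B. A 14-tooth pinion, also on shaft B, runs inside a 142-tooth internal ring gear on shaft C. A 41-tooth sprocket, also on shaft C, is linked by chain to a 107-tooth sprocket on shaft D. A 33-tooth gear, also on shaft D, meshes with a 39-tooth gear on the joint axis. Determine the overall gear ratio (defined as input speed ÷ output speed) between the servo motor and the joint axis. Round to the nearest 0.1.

99.4

Each stage contributes driven/driver: chain 54/17 = 3.1765, internal gear 142/14 = 10.143, chain 107/41 = 2.6098, gear mesh 39/33 = 1.1818.
Overall: 3.1765 × 10.143 × 2.6098 × 1.1818 = 99.37.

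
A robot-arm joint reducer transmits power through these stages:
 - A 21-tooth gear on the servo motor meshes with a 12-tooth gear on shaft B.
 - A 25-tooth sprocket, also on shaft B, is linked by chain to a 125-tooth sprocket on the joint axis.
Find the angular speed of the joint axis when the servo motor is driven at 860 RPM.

gear mesh 12/21 = 0.57143 → 860/0.57143 = 1505 RPM
chain 125/25 = 5 → 1505/5 = 301 RPM

301 RPM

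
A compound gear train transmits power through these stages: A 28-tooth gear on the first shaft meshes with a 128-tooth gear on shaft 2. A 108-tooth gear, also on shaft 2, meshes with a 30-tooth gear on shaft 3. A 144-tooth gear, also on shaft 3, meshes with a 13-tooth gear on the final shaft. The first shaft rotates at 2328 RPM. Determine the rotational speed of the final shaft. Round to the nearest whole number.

the first shaft → shaft 2 (gear mesh, 128/28): 2328 ÷ 4.5714 = 509.25 RPM
shaft 2 → shaft 3 (gear mesh, 30/108): 509.25 ÷ 0.27778 = 1833.3 RPM
shaft 3 → the final shaft (gear mesh, 13/144): 1833.3 ÷ 0.090278 = 20307 RPM

20307 RPM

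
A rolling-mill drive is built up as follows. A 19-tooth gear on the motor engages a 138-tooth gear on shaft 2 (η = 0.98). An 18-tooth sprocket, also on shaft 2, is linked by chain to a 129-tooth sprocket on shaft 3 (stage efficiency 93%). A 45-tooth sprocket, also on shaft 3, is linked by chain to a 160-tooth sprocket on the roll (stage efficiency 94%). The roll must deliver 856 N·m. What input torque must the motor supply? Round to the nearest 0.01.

5.40 N·m

Overall ratio R = 7.2632 × 7.1667 × 3.5556 = 185.08; overall efficiency η = 0.98 × 0.93 × 0.94 = 0.8567.
Input torque = output torque / (R × η) = 856 / (185.08 × 0.8567) = 5.3987 N·m.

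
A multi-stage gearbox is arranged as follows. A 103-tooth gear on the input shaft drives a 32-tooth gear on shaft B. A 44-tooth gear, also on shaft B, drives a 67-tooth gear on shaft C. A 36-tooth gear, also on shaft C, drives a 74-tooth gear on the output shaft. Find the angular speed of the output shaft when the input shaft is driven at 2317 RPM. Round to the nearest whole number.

gear mesh 32/103 = 0.31068 → 2317/0.31068 = 7457.8 RPM
gear mesh 67/44 = 1.5227 → 7457.8/1.5227 = 4897.7 RPM
gear mesh 74/36 = 2.0556 → 4897.7/2.0556 = 2382.7 RPM

2383 RPM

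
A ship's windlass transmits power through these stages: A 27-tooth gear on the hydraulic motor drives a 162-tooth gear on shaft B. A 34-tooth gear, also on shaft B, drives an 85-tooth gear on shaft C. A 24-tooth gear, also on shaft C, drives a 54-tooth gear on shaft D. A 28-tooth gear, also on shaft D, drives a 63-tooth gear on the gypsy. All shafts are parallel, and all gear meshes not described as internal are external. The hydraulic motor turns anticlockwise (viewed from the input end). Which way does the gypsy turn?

the hydraulic motor → shaft B: external mesh, 1 reversal → CW.
shaft B → shaft C: external mesh, 1 reversal → CCW.
shaft C → shaft D: external mesh, 1 reversal → CW.
shaft D → the gypsy: external mesh, 1 reversal → CCW.
4 reversals in total — an even number — so the gypsy turns the same way as the hydraulic motor.

anticlockwise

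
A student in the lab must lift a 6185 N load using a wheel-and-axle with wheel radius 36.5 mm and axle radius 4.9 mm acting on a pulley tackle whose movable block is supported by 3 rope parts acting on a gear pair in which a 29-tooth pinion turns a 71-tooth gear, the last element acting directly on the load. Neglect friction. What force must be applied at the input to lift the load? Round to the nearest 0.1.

Wheel-and-axle MA = R/r = 36.5/4.9 = 7.449.
Block-and-tackle MA = number of supporting rope parts = 3.
Gear pair MA = 71/29 = 2.4483.
Combined ideal MA = 7.449 × 3 × 2.4483 = 54.711.
Effort = load / MA = 6185 / 54.711 = 113.05 N.

113.0 N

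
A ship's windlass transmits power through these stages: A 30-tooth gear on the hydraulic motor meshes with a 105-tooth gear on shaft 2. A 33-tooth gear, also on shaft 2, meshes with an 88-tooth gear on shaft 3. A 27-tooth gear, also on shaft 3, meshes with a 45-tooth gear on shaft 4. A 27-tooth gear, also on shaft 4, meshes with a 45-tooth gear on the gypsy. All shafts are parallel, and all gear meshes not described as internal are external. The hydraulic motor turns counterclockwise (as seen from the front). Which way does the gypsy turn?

counterclockwise

the hydraulic motor → shaft 2: external mesh, 1 reversal → CW.
shaft 2 → shaft 3: external mesh, 1 reversal → CCW.
shaft 3 → shaft 4: external mesh, 1 reversal → CW.
shaft 4 → the gypsy: external mesh, 1 reversal → CCW.
4 reversals in total — an even number — so the gypsy turns the same way as the hydraulic motor.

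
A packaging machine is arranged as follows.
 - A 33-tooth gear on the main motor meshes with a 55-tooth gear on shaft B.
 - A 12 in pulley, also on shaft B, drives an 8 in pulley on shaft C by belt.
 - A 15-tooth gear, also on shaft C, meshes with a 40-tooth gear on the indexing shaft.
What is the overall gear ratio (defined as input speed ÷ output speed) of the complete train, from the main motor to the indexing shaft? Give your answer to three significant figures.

2.96

Each stage contributes driven/driver: gear mesh 55/33 = 1.6667, belt 8/12 = 0.66667, gear mesh 40/15 = 2.6667.
Overall: 1.6667 × 0.66667 × 2.6667 = 2.963.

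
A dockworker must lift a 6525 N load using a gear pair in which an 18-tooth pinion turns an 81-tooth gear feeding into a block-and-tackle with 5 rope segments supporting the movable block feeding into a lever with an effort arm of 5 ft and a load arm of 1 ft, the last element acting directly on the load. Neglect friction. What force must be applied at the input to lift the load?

58 N

Gear pair MA = 81/18 = 4.5.
Block-and-tackle MA = number of supporting rope parts = 5.
Lever MA = effort arm / load arm = 5/1 = 5.
Combined ideal MA = 4.5 × 5 × 5 = 112.5.
Effort = load / MA = 6525 / 112.5 = 58 N.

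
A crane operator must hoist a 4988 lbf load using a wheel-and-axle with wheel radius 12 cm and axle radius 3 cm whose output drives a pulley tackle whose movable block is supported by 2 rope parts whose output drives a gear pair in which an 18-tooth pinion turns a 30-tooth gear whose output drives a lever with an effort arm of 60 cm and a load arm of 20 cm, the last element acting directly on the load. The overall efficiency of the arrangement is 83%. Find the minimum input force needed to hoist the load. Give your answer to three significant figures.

Wheel-and-axle MA = R/r = 12/3 = 4.
Block-and-tackle MA = number of supporting rope parts = 2.
Gear pair MA = 30/18 = 1.6667.
Lever MA = effort arm / load arm = 60/20 = 3.
Combined ideal MA = 4 × 2 × 1.6667 × 3 = 40.
Actual MA = 40 × 0.83 = 33.2.
Effort = load / actual MA = 4988 / 33.2 = 150.24 lbf.

150 lbf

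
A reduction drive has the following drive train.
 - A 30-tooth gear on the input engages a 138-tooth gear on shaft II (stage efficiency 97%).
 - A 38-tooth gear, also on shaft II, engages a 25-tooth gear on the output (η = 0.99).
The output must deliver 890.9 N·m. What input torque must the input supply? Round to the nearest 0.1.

Overall ratio R = 4.6 × 0.65789 = 3.0263; overall efficiency η = 0.97 × 0.99 = 0.9603.
Input torque = output torque / (R × η) = 890.9 / (3.0263 × 0.9603) = 306.55 N·m.

306.6 N·m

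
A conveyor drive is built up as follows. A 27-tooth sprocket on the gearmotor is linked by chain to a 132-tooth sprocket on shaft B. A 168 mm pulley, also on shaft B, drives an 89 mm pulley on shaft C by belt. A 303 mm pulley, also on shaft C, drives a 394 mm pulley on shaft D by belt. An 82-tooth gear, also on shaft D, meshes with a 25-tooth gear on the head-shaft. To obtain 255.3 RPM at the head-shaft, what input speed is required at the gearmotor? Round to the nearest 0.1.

Overall ratio R = 4.8889 × 0.52976 × 1.3003 × 0.30488 = 1.0268.
Required input speed = output speed × R = 255.3 × 1.0268 = 262.13 RPM.

262.1 RPM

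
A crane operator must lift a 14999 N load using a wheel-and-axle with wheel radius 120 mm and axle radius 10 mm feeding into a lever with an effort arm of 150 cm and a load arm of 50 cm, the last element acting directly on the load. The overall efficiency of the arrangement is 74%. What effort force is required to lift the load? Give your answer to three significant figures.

563 N

Wheel-and-axle MA = R/r = 120/10 = 12.
Lever MA = effort arm / load arm = 150/50 = 3.
Combined ideal MA = 12 × 3 = 36.
Actual MA = 36 × 0.74 = 26.64.
Effort = load / actual MA = 14999 / 26.64 = 563.03 N.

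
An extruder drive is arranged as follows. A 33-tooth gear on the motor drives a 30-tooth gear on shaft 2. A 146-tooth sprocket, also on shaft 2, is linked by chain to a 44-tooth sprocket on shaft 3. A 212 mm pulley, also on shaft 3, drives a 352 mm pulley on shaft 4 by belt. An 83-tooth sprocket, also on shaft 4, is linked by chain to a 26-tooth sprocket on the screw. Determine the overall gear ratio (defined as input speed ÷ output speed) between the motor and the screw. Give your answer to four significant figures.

Each stage contributes driven/driver: gear mesh 30/33 = 0.90909, chain 44/146 = 0.30137, belt 352/212 = 1.6604, chain 26/83 = 0.31325.
Overall: 0.90909 × 0.30137 × 1.6604 × 0.31325 = 0.1425.

0.1425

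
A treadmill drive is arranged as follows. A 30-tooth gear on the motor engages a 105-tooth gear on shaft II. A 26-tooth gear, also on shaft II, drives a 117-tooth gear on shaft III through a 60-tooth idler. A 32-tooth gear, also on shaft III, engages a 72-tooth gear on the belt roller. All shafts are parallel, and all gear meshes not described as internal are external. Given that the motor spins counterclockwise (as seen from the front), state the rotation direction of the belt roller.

the motor → shaft II: external mesh, 1 reversal → CW.
shaft II → shaft III: driver → idler → driven is 2 external meshes, 2 reversals → CW.
shaft III → the belt roller: external mesh, 1 reversal → CCW.
4 reversals in total — an even number — so the belt roller turns the same way as the motor.

counterclockwise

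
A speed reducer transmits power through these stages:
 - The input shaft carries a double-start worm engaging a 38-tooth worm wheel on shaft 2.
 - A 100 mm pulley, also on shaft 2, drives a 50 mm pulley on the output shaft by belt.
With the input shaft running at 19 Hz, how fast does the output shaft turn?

2 Hz

the input shaft → shaft 2 (worm, 38/2): 19 ÷ 19 = 1 Hz
shaft 2 → the output shaft (belt, 50/100): 1 ÷ 0.5 = 2 Hz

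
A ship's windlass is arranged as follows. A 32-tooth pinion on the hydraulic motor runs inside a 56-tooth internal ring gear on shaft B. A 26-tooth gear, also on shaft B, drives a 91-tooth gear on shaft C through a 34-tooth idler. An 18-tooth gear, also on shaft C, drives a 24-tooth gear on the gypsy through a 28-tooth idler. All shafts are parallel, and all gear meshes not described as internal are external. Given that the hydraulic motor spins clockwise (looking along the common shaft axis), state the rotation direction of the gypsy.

the hydraulic motor → shaft B: internal mesh, same direction → CW.
shaft B → shaft C: driver → idler → driven is 2 external meshes, 2 reversals → CW.
shaft C → the gypsy: driver → idler → driven is 2 external meshes, 2 reversals → CW.
4 reversals in total — an even number — so the gypsy turns the same way as the hydraulic motor.

clockwise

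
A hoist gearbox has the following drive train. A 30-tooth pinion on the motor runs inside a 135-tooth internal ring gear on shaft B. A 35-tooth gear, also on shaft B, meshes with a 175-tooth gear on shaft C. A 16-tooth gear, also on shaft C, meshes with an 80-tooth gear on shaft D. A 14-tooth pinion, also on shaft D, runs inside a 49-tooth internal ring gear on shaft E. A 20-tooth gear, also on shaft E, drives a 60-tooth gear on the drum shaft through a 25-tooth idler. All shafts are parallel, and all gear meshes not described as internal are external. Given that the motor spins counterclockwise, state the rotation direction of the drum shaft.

counterclockwise

the motor → shaft B: internal mesh, same direction → CCW.
shaft B → shaft C: external mesh, 1 reversal → CW.
shaft C → shaft D: external mesh, 1 reversal → CCW.
shaft D → shaft E: internal mesh, same direction → CCW.
shaft E → the drum shaft: driver → idler → driven is 2 external meshes, 2 reversals → CCW.
4 reversals in total — an even number — so the drum shaft turns the same way as the motor.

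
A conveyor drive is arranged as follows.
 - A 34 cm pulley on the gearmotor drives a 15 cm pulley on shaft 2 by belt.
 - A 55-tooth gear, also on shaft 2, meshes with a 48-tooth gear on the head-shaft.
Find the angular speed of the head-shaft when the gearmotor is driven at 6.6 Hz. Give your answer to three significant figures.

17.1 Hz

the gearmotor → shaft 2 (belt, 15/34): 6.6 ÷ 0.44118 = 14.96 Hz
shaft 2 → the head-shaft (gear mesh, 48/55): 14.96 ÷ 0.87273 = 17.142 Hz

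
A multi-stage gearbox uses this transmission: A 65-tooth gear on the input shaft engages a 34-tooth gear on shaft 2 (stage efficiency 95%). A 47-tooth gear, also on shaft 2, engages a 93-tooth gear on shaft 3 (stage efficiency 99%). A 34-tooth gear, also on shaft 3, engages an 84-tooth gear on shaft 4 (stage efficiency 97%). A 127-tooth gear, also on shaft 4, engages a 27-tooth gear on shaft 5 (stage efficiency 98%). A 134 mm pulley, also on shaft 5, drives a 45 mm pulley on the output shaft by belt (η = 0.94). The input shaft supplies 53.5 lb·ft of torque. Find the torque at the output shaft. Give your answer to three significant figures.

8.21 lb·ft

Gear mesh: ratio = 34/65 = 0.52308; torque at shaft 2 = 53.5 × 0.52308 × 0.95 = 26.585 lb·ft.
Gear mesh: ratio = 93/47 = 1.9787; torque at shaft 3 = 26.585 × 1.9787 × 0.99 = 52.079 lb·ft.
Gear mesh: ratio = 84/34 = 2.4706; torque at shaft 4 = 52.079 × 2.4706 × 0.97 = 124.81 lb·ft.
Gear mesh: ratio = 27/127 = 0.2126; torque at shaft 5 = 124.81 × 0.2126 × 0.98 = 26.003 lb·ft.
Belt: ratio = 45/134 = 0.33582; torque at the output shaft = 26.003 × 0.33582 × 0.94 = 8.2084 lb·ft.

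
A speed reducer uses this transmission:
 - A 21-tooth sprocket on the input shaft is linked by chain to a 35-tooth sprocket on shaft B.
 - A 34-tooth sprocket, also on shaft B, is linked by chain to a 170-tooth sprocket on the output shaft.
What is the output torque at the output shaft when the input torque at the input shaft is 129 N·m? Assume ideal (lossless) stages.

chain 35/21 = 1.6667 → τ = 129·1.6667 = 215 N·m
chain 170/34 = 5 → τ = 215·5 = 1075 N·m

1075 N·m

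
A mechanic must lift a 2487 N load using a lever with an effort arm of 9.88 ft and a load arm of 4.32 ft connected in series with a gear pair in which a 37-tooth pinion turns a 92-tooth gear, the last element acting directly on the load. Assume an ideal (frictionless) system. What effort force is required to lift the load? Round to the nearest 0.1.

Lever MA = effort arm / load arm = 9.88/4.32 = 2.287.
Gear pair MA = 92/37 = 2.4865.
Combined ideal MA = 2.287 × 2.4865 = 5.6867.
Effort = load / MA = 2487 / 5.6867 = 437.34 N.

437.3 N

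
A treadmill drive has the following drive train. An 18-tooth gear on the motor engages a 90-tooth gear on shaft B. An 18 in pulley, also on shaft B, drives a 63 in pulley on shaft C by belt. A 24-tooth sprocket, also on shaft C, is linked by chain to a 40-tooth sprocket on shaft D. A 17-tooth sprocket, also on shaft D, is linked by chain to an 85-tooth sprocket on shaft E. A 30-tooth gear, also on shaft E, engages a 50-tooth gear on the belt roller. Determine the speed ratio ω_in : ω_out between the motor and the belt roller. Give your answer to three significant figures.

243

Each stage contributes driven/driver: gear mesh 90/18 = 5, belt 63/18 = 3.5, chain 40/24 = 1.6667, chain 85/17 = 5, gear mesh 50/30 = 1.6667.
Overall: 5 × 3.5 × 1.6667 × 5 × 1.6667 = 243.06.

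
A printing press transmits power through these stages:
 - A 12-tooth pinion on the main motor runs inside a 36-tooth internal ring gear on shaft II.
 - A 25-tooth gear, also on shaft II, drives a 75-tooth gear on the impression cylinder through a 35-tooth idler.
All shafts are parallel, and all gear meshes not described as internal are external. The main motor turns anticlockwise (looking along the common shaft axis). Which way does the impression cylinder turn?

anticlockwise

the main motor → shaft II: internal mesh, same direction → CCW.
shaft II → the impression cylinder: driver → idler → driven is 2 external meshes, 2 reversals → CCW.
2 reversals in total — an even number — so the impression cylinder turns the same way as the main motor.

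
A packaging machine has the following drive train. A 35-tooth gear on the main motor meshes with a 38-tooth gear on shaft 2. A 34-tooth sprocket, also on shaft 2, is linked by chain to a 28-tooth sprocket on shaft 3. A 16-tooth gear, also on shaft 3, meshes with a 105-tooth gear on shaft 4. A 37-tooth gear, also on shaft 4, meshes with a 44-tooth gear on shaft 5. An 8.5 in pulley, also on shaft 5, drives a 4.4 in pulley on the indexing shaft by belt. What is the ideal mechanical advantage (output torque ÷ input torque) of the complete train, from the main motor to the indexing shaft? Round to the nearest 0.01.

3.61

Each stage contributes driven/driver: gear mesh 38/35 = 1.0857, chain 28/34 = 0.82353, gear mesh 105/16 = 6.5625, gear mesh 44/37 = 1.1892, belt 4.4/8.5 = 0.51765.
Overall: 1.0857 × 0.82353 × 6.5625 × 1.1892 × 0.51765 = 3.612.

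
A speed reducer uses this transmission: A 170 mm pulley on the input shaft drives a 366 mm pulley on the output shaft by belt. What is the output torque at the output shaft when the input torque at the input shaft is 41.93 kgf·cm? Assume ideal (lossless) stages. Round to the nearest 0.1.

90.3 kgf·cm

After the belt (366/170): 41.93 × 2.1529 = 90.273 kgf·cm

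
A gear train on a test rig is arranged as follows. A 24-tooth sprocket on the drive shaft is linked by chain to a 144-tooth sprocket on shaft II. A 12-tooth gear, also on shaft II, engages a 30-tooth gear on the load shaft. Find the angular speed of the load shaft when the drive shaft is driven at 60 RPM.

chain 144/24 = 6 → 60/6 = 10 RPM
gear mesh 30/12 = 2.5 → 10/2.5 = 4 RPM

4 RPM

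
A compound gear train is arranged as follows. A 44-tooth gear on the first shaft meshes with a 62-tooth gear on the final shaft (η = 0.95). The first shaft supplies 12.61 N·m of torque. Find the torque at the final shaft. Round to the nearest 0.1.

16.9 N·m

gear mesh 62/44 = 1.4091 → τ = 12.61·1.4091·0.95 = 16.88 N·m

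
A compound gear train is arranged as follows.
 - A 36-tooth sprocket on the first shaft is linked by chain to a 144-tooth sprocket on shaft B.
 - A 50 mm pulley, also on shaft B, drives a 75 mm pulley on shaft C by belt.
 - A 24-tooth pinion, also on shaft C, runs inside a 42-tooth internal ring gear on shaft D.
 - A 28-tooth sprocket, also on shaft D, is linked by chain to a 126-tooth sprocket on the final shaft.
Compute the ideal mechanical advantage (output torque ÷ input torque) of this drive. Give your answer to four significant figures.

Each stage contributes driven/driver: chain 144/36 = 4, belt 75/50 = 1.5, internal gear 42/24 = 1.75, chain 126/28 = 4.5.
Overall: 4 × 1.5 × 1.75 × 4.5 = 47.25.

47.25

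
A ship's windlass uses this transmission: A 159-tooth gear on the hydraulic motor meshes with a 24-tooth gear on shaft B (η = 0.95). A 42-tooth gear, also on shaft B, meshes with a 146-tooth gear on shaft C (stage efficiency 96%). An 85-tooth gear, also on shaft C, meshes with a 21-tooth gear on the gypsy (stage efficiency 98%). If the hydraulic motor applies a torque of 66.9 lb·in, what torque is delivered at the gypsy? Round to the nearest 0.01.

7.75 lb·in

Gear mesh: ratio = 24/159 = 0.15094; torque at shaft B = 66.9 × 0.15094 × 0.95 = 9.5932 lb·in.
Gear mesh: ratio = 146/42 = 3.4762; torque at shaft C = 9.5932 × 3.4762 × 0.96 = 32.014 lb·in.
Gear mesh: ratio = 21/85 = 0.24706; torque at the gypsy = 32.014 × 0.24706 × 0.98 = 7.7511 lb·in.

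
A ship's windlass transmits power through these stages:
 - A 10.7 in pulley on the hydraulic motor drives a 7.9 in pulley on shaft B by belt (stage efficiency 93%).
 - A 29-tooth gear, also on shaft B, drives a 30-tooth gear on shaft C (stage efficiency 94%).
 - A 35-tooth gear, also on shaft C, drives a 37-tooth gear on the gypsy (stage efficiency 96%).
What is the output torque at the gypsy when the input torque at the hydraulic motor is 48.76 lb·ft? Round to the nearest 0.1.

33.0 lb·ft

Belt: ratio = 7.9/10.7 = 0.73832; torque at shaft B = 48.76 × 0.73832 × 0.93 = 33.48 lb·ft.
Gear mesh: ratio = 30/29 = 1.0345; torque at shaft C = 33.48 × 1.0345 × 0.94 = 32.557 lb·ft.
Gear mesh: ratio = 37/35 = 1.0571; torque at the gypsy = 32.557 × 1.0571 × 0.96 = 33.04 lb·ft.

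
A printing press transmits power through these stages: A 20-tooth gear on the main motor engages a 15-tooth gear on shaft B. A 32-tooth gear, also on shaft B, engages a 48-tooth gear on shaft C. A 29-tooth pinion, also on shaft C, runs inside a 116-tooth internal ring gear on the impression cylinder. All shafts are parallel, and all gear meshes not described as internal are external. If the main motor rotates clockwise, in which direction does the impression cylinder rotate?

the main motor → shaft B: external mesh, 1 reversal → CCW.
shaft B → shaft C: external mesh, 1 reversal → CW.
shaft C → the impression cylinder: internal mesh, same direction → CW.
2 reversals in total — an even number — so the impression cylinder turns the same way as the main motor.

clockwise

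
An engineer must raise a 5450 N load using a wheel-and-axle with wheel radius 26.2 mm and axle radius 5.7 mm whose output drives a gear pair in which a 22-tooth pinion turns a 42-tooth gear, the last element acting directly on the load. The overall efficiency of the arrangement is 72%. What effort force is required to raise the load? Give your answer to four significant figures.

Wheel-and-axle MA = R/r = 26.2/5.7 = 4.5965.
Gear pair MA = 42/22 = 1.9091.
Combined ideal MA = 4.5965 × 1.9091 = 8.7751.
Actual MA = 8.7751 × 0.72 = 6.3181.
Effort = load / actual MA = 5450 / 6.3181 = 862.6 N.

862.6 N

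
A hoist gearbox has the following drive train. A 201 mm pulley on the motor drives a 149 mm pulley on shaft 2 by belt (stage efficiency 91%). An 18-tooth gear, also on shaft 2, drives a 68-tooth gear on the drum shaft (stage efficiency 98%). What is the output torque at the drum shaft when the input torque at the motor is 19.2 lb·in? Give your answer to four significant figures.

47.95 lb·in

Belt: ratio = 149/201 = 0.74129; torque at shaft 2 = 19.2 × 0.74129 × 0.91 = 12.952 lb·in.
Gear mesh: ratio = 68/18 = 3.7778; torque at the drum shaft = 12.952 × 3.7778 × 0.98 = 47.951 lb·in.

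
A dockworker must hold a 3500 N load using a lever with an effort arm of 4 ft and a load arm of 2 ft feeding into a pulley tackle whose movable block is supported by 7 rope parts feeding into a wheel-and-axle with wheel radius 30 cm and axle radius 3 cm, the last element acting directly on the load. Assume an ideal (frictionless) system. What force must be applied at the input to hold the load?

Lever MA = effort arm / load arm = 4/2 = 2.
Block-and-tackle MA = number of supporting rope parts = 7.
Wheel-and-axle MA = R/r = 30/3 = 10.
Combined ideal MA = 2 × 7 × 10 = 140.
Effort = load / MA = 3500 / 140 = 25 N.

25 N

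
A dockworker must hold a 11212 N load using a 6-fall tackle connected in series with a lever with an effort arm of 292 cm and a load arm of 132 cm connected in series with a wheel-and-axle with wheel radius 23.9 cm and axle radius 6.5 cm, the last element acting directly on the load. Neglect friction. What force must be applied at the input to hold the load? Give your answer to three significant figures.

230 N

Block-and-tackle MA = number of supporting rope parts = 6.
Lever MA = effort arm / load arm = 292/132 = 2.2121.
Wheel-and-axle MA = R/r = 23.9/6.5 = 3.6769.
Combined ideal MA = 6 × 2.2121 × 3.6769 = 48.803.
Effort = load / MA = 11212 / 48.803 = 229.74 N.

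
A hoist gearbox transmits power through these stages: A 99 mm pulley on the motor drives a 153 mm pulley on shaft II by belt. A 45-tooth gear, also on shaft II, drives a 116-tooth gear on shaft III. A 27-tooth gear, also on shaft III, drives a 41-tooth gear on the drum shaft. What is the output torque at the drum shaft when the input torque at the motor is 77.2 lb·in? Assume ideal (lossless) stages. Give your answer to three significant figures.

belt 153/99 = 1.5455 → τ = 77.2·1.5455 = 119.31 lb·in
gear mesh 116/45 = 2.5778 → τ = 119.31·2.5778 = 307.55 lb·in
gear mesh 41/27 = 1.5185 → τ = 307.55·1.5185 = 467.02 lb·in

467 lb·in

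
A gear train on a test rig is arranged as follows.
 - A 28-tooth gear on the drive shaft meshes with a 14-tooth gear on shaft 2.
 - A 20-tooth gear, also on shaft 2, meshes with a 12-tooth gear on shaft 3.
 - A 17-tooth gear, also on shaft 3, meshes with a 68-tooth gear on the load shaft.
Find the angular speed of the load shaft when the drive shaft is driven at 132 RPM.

110 RPM

gear mesh 14/28 = 0.5 → 132/0.5 = 264 RPM
gear mesh 12/20 = 0.6 → 264/0.6 = 440 RPM
gear mesh 68/17 = 4 → 440/4 = 110 RPM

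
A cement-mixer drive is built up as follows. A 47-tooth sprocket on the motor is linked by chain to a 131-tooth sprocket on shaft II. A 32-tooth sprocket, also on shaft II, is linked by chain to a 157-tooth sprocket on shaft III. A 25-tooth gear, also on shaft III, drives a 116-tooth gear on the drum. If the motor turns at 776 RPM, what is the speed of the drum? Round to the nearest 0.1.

chain 131/47 = 2.7872 → 776/2.7872 = 278.41 RPM
chain 157/32 = 4.9062 → 278.41/4.9062 = 56.746 RPM
gear mesh 116/25 = 4.64 → 56.746/4.64 = 12.23 RPM

12.2 RPM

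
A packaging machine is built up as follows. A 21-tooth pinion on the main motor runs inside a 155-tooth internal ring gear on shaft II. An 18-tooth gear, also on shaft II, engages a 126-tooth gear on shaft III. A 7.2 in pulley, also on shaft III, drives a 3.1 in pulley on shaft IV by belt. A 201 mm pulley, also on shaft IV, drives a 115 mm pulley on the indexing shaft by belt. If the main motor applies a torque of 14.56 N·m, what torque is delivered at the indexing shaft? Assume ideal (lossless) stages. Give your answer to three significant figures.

Internal gear: ratio = 155/21 = 7.381; torque at shaft II = 14.56 × 7.381 = 107.47 N·m.
Gear mesh: ratio = 126/18 = 7; torque at shaft III = 107.47 × 7 = 752.27 N·m.
Belt: ratio = 3.1/7.2 = 0.43056; torque at shaft IV = 752.27 × 0.43056 = 323.89 N·m.
Belt: ratio = 115/201 = 0.57214; torque at the indexing shaft = 323.89 × 0.57214 = 185.31 N·m.

185 N·m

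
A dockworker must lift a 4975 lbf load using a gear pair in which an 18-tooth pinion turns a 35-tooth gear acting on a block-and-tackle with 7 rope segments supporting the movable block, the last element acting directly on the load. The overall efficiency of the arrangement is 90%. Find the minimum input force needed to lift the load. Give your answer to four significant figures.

406.1 lbf

Gear pair MA = 35/18 = 1.9444.
Block-and-tackle MA = number of supporting rope parts = 7.
Combined ideal MA = 1.9444 × 7 = 13.611.
Actual MA = 13.611 × 0.90 = 12.25.
Effort = load / actual MA = 4975 / 12.25 = 406.12 lbf.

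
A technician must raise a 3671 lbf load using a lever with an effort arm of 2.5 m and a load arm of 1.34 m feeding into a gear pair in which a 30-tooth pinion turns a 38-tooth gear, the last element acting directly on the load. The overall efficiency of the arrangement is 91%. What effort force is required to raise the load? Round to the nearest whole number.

Lever MA = effort arm / load arm = 2.5/1.34 = 1.8657.
Gear pair MA = 38/30 = 1.2667.
Combined ideal MA = 1.8657 × 1.2667 = 2.3632.
Actual MA = 2.3632 × 0.91 = 2.1505.
Effort = load / actual MA = 3671 / 2.1505 = 1707 lbf.

1707 lbf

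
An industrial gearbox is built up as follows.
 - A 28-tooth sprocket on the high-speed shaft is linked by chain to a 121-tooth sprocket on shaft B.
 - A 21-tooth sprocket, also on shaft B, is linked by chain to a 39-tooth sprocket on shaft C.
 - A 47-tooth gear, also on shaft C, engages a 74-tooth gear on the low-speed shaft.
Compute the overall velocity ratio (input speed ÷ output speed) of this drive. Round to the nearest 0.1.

12.6

Each stage contributes driven/driver: chain 121/28 = 4.3214, chain 39/21 = 1.8571, gear mesh 74/47 = 1.5745.
Overall: 4.3214 × 1.8571 × 1.5745 = 12.636.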